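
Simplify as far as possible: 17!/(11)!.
This equals 17×16×...×12 = 8,910,720.

Answer: 8,910,720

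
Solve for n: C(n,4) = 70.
8

Explanation: C(n,4) = n(n−1)(n−2)(n−3)/4! is increasing in n, and n(n−1)(n−2)(n−3) = 4!·70 = 1,680 ≈ (n−1.5)^4 gives n ≈ 7.9. Check: C(6,4) = 15, C(7,4) = 35, C(8,4) = 70 ✓. So n = 8.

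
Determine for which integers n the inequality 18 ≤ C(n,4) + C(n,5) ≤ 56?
C(5,4)+C(5,5)=6; C(6,4)+C(6,5)=21; C(7,4)+C(7,5)=56; C(8,4)+C(8,5)=126. So valid n = 6, 7.

Answer: 6, 7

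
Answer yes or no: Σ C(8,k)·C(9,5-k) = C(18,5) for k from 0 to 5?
Vandermonde's identity gives C(17,5) = 6,188; RHS C(18,5) = 8,568.

Answer: No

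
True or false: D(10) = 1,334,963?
False

Explanation: Derangements of 10 elements: D(10) = (10-1)·[D(9) + D(8)] = 9·[133,496 + 14,833] = 1,334,961.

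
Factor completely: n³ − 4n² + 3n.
n(n − 1)(n − 3)

Reasoning: n³ − 4n² + 3n = n(n² − 4n + 3) = n(n − 1)(n − 3).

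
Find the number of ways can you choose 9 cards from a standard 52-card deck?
3,679,075,400

Working:
C(52,9) = 3,679,075,400.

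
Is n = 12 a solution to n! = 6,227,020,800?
No

Explanation: 12! = 12·11! = 12·39,916,800 = 479,001,600, which does not equal 6,227,020,800.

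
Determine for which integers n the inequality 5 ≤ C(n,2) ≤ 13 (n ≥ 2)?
C(3,2)=3; C(4,2)=6; C(5,2)=10; C(6,2)=15. So valid n = 4, 5.

Answer: 4, 5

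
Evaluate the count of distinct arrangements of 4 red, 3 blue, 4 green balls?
11,550
Multinomial: 11!/(4! × 3! × 4!) = 11,550.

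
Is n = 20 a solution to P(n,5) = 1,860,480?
Yes

Explanation: P(20,5) = 20·19·18·17·16 = 1,860,480, which equals 1,860,480.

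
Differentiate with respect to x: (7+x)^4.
4(7+x)^3

Reasoning: Using the power rule: d/dx (7+x)^4 = 4(7+x)^{3}.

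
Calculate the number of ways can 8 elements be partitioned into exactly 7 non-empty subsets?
28

Working:
This equals S(8,7), the Stirling number of the 2nd kind.
Using the Stirling recurrence: S(n,k) = k·S(n-1,k) + S(n-1,k-1)
S(8,7) = 7·S(7,7) + S(7,6)
         = 7·1 + 21
         = 7 + 21
         = 28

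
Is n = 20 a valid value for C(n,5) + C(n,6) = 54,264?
Yes

Explanation: C(20,5) + C(20,6) = 15,504 + 38,760 = 54,264, which equals 54,264.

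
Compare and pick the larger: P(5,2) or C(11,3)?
P(5,2)=20, C(11,3)=165.

Answer: C(11,3)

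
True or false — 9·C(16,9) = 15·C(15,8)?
False

Reasoning: Absorption identity k·C(n,k) = n·C(n-1,k-1). LHS = 9·11440 = 102,960; RHS = 15·6435 = 96,525.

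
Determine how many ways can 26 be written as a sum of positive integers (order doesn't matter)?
2,436
Pentagonal recurrence p(n) = p(n−1) + p(n−2) − p(n−5) − p(n−7) + …: p(26) = p(25) + p(24) − p(21) − p(19) + p(14) + p(11) − p(4) − p(0) = 1,958 + 1,575 − 792 − 490 + 135 + 56 − 5 − 1 = 2,436.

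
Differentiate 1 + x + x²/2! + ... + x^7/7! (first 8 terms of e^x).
1 + x + x²/2! + ... + x^6/6!

Explanation: Differentiating term by term gives the first 7 terms of e^x.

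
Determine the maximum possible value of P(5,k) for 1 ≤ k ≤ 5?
120

P(5,k) increases in k, so maximum at k = 5: 5! = 120.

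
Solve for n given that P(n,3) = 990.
P(n,3) = n(n−1)(n−2) is increasing in n; n(n−1)(n−2) ≈ (n−1)^3 = 990 gives n ≈ 11.0. Check: P(9,3) = 504, P(10,3) = 720, P(11,3) = 990 ✓. So n = 11.

Answer: 11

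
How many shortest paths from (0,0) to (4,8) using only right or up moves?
Choose 4 rights from 12 moves: C(12,4) = 495.
Final answer: 495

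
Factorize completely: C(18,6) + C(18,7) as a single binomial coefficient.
C(19,7)

Working:
By Pascal's identity: C(18,6) + C(18,7) = C(19,7) = 50,388.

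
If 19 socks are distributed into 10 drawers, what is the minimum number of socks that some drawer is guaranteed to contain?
2

Reasoning: Pigeonhole: ⌈19/10⌉ = 2.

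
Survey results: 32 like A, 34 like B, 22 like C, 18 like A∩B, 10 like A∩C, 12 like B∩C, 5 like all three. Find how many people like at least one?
|A∪B∪C| = 32+34+22-18-10-12+5 = 53.

Answer: 53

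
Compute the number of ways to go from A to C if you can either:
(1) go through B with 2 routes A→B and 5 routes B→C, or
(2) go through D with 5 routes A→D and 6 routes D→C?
40

Reasoning: Route via B: 2×5=10. Route via D: 5×6=30. Total: 40.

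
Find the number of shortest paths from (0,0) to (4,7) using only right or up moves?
330

Explanation: Choose 4 rights from 11 moves: C(11,4) = 330.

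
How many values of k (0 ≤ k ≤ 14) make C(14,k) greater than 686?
Row 14 is unimodal and symmetric about k=14/2. C(14,3)=364 ≤ 686; C(14,4)=1,001 > 686; by symmetry C(14,k) > 686 for k = 4..10. That's 10 - 4 + 1 = 7 values.
Final answer: 7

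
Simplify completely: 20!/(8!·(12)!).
125,970

Solution: This is C(20,8) = 125,970.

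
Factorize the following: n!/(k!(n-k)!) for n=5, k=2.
C(5,2) = 10

This is the binomial coefficient C(5,2) = 10.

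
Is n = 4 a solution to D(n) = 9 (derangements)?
Yes

Solution: D(4) = (4-1)·[D(3) + D(2)] = 3·[2 + 1] = 9, which equals 9.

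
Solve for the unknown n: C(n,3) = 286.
13

Working:
C(n,3) = n(n−1)(n−2)/3! is increasing in n, and n(n−1)(n−2) = 3!·286 = 1,716 ≈ (n−1)^3 gives n ≈ 13.0. Check: C(11,3) = 165, C(12,3) = 220, C(13,3) = 286 ✓. So n = 13.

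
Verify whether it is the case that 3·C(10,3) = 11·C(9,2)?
Absorption identity k·C(n,k) = n·C(n-1,k-1). LHS = 3·120 = 360; RHS = 11·36 = 396.
Final answer: False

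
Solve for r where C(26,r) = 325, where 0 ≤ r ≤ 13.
2
C(26,r) is increasing for 0 ≤ r ≤ 13. Stepping up (C(26,r+1) = C(26,r)·(26−r)/(r+1)): C(26,1) = 26, C(26,2) = 325 ✓. So r = 2.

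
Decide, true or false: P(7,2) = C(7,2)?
False

P(7,2) = 42 but C(7,2) = 21; they differ by a factor of 2! = 2, so the statement does not hold.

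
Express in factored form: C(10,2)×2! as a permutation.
P(10,2)

Reasoning: C(10,2)×2! = [10!/(2!(8)!)]×2! = 10!/(8)! = P(10,2) = 90.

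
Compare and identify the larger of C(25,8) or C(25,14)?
C(25,14)

Working:
C(25,8)=1,081,575, C(25,14)=4,457,400.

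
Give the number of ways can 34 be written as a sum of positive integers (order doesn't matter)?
12,310

Explanation: Pentagonal recurrence p(n) = p(n−1) + p(n−2) − p(n−5) − p(n−7) + …: p(34) = p(33) + p(32) − p(29) − p(27) + p(22) + p(19) − p(12) − p(8) = 10,143 + 8,349 − 4,565 − 3,010 + 1,002 + 490 − 77 − 22 = 12,310.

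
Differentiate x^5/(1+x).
Quotient rule: [5x^{4}(1+x) - x^5]/(1+x)².
Final answer: (5x^4(1+x) - x^5)/(1+x)²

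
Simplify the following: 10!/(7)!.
720

Working:
This equals 10×9×8 = 720.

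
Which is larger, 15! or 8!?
15!

15!=1,307,674,368,000, 8!=40,320. 15! > 8!.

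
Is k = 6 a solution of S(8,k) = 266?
Yes

Reasoning: S(8,6) = 6·S(7,6) + S(7,5) = 6·21 + 140 = 266, which equals 266.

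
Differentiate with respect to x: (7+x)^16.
16(7+x)^15

Explanation: Using the power rule: d/dx (7+x)^16 = 16(7+x)^{15}.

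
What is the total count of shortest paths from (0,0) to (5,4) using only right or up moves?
126

Choose 5 rights from 9 moves: C(9,5) = 126.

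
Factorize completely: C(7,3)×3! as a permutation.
P(7,3)

Explanation: C(7,3)×3! = [7!/(3!(4)!)]×3! = 7!/(4)! = P(7,3) = 210.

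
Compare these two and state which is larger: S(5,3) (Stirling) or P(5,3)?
P(5,3)

Working:
S(5,3) = 3·S(4,3) + S(4,2) = 3·6 + 7 = 25; P(5,3) = 60.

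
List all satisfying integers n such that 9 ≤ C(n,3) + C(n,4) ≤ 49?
5, 6

Solution: C(4,3)+C(4,4)=5; C(5,3)+C(5,4)=15; C(6,3)+C(6,4)=35; C(7,3)+C(7,4)=70. So valid n = 5, 6.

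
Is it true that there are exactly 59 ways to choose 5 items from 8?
False

Solution: C(8,5) = 56 ≠ 59.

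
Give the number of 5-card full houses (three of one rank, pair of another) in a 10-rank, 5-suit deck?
Triple rank: 10. Triple suits: C(5,3)=10. Pair rank: 9. Pair suits: C(5,2)=10. Total: 9,000.

Answer: 9,000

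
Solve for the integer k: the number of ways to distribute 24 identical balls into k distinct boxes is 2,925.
4

Solution: Stars and bars: the count is C(24+k−1, k−1), increasing in k. k=2: C(25,1) = 25, k=3: C(26,2) = 325, k=4: C(27,3) = 2,925 ✓. So k = 4.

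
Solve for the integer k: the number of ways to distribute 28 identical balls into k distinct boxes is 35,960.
5
Stars and bars: the count is C(28+k−1, k−1), increasing in k. k=3: C(30,2) = 435, k=4: C(31,3) = 4,495, k=5: C(32,4) = 35,960 ✓. So k = 5.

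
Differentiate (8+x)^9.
Using the power rule: d/dx (8+x)^9 = 9(8+x)^{8}.

Answer: 9(8+x)^8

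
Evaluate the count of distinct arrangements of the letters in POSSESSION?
75,600

Explanation: Word has 10 letters (P=1, O=2, S=4, E=1, I=1, N=1). Arrangements: 10!/Π(k!) = 75,600.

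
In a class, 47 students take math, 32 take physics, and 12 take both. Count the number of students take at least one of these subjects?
67

|A∪B| = |A|+|B|-|A∩B| = 47+32-12 = 67.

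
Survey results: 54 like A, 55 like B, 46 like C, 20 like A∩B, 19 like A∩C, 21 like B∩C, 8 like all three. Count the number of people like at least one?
103

Solution: |A∪B∪C| = 54+55+46-20-19-21+8 = 103.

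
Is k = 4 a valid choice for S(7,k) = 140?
S(7,4) = 4·S(6,4) + S(6,3) = 4·65 + 90 = 350, which does not equal 140.

Answer: No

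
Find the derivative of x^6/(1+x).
(6x^5(1+x) - x^6)/(1+x)²

Solution: Quotient rule: [6x^{5}(1+x) - x^6]/(1+x)².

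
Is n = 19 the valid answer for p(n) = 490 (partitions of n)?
Yes

Working:
Pentagonal recurrence p(n) = p(n−1) + p(n−2) − p(n−5) − p(n−7) + …: p(19) = p(18) + p(17) − p(14) − p(12) + p(7) + p(4) = 385 + 297 − 135 − 77 + 15 + 5 = 490, which equals 490.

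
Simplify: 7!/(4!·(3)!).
This is C(7,4) = 35.
Final answer: 35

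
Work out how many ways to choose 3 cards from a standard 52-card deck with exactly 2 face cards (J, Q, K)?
2,640

Explanation: 12 face cards and 40 non-face cards: C(12,2) × C(40,1) = 66 × 40 = 2,640.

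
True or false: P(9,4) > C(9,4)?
P(9,4) = 3,024 and C(9,4) = 126; P(n,r) = r! × C(n,r) so P > C whenever r ≥ 2.
Final answer: True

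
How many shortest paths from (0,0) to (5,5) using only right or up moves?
252

Explanation: Choose 5 rights from 10 moves: C(10,5) = 252.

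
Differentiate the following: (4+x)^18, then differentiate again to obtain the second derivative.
306(4+x)^16

Solution: First derivative: 18(4+x)^{17}. Second derivative: 18·17·(4+x)^{16} = 306(4+x)^{16}.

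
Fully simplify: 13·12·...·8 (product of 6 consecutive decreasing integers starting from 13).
1,235,520

Explanation: This is P(13,6) = 13!/(7)! = 1,235,520.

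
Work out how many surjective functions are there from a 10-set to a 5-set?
5,103,000

Solution: Onto functions = 5! × S(10,5)
First compute S(10,5) via recurrence:
Using the Stirling recurrence: S(n,k) = k·S(n-1,k) + S(n-1,k-1)
S(10,5) = 5·S(9,5) + S(9,4)
         = 5·6951 + 7770
         = 34755 + 7770
         = 42,525
Then: 120 × 42525 = 5,103,000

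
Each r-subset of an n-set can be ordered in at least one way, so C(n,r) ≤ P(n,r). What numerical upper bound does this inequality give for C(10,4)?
5,040

Solution: P(10,4) = 10·9·8·7 = 5,040, so C(10,4) ≤ 5,040. (The bound is loose by a factor of 4! = 24: C(10,4) = 5,040/24 = 210.)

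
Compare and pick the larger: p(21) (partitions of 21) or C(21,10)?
Pentagonal recurrence p(n) = p(n−1) + p(n−2) − p(n−5) − p(n−7) + …: p(21) = p(20) + p(19) − p(16) − p(14) + p(9) + p(6) = 627 + 490 − 231 − 135 + 30 + 11 = 792; C(21,10) = 352,716.
Final answer: C(21,10)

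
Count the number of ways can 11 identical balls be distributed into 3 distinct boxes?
78

Explanation: C(11+3-1, 3-1) = C(13, 2) = 78.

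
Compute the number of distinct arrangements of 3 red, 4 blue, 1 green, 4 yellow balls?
138,600

Explanation: Multinomial: 12!/(3! × 4! × 1! × 4!) = 138,600.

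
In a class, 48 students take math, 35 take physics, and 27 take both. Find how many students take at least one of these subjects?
56
|A∪B| = |A|+|B|-|A∩B| = 48+35-27 = 56.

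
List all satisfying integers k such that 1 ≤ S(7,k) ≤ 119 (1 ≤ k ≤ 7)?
1, 2, 6, 7
S(7,1)=1; S(7,2)=63; S(7,3)=301; S(7,4)=350; S(7,5)=140; S(7,6)=21; S(7,7)=1. So valid k = 1, 2, 6, 7.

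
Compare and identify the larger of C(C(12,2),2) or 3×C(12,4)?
C(C(12,2),2)=2,145, 3×C(12,4)=1,485.
Final answer: C(C(12,2),2)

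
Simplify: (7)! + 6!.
5,760

(7)! + 6! = (7)·6! + 6! = (7+1)·6! = 8·6! = 5,760.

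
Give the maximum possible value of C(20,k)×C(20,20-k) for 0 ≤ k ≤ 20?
C(20,k)·C(20,20-k) = C(20,k)², maximised at the centre k = 10: C(20,10)² = 34,134,779,536.
Final answer: 34,134,779,536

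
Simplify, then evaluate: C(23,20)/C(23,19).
1/5

Solution: C(n,k+1)/C(n,k) = (n−k)/(k+1). Here (23−19)/(19+1) = 4/20 = 1/5.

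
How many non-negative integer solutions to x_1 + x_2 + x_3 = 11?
C(11+3-1, 3-1) = 78.
Final answer: 78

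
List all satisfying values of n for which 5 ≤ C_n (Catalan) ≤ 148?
3, 4, 5, 6

Explanation: C_2=2; C_3=5; C_4=14; C_5=42; C_6=132; C_7=429. So valid n = 3, 4, 5, 6.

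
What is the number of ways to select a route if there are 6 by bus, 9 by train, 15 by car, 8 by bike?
38

Explanation: By the addition principle: 6 + 9 + 15 + 8 = 38.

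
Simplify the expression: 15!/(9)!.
3,603,600
This equals 15×14×...×10 = 3,603,600.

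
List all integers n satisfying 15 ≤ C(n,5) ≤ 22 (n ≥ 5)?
7

Explanation: C(6,5)=6; C(7,5)=21; C(8,5)=56. So valid n = 7.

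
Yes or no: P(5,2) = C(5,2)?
P(5,2) = 20 but C(5,2) = 10; they differ by a factor of 2! = 2, so the statement does not hold.
Final answer: No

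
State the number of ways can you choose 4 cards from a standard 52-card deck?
C(52,4) = 270,725.
Final answer: 270,725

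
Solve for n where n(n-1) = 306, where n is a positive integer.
18

Working:
n² − n − 306 = 0, so n = (1 ± √(1 + 4·306))/2 = (1 ± √1,225)/2 = (1 ± 35)/2, i.e. n = 18 or n = -17. Taking the positive root, n = 18 (check: 18×17 = 306).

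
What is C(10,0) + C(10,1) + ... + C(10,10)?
1,024

Sum of binomial coefficients = 2^10 = 1,024.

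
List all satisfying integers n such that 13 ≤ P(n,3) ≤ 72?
4, 5

Explanation: P(3,3)=6; P(4,3)=24; P(5,3)=60; P(6,3)=120. So valid n = 4, 5.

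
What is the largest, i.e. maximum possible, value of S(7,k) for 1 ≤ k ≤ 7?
Row S(7,k) for k = 1..7 (via S(n,k) = k·S(n−1,k) + S(n−1,k−1)): 1, 63, 301, 350, 140, 21, 1. The row is unimodal; maximum at k = 4: 350.
Final answer: 350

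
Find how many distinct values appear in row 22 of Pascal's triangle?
12

Explanation: Row 22 has entries C(22,0)..C(22,22); by symmetry C(22,k)=C(22,22-k), giving 12 distinct values.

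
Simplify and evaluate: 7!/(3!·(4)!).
This is C(7,3) = 35.

Answer: 35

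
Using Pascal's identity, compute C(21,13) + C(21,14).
319,770

Solution: C(21,13) + C(21,14) = C(22,14) = 319,770.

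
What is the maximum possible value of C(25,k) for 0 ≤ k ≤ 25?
Maximum at k = 12 or k = 13: C(25,12) = 5,200,300.
Final answer: 5,200,300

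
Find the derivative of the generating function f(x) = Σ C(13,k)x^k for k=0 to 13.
Σ k·C(13,k)x^(k-1) for k=1 to 13

Working:
Term-by-term differentiation gives Σ k·C(13,k)x^{k-1} for k=1 to 13.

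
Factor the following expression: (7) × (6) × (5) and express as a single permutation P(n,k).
Product of 3 consecutive descending integers starting at 7: P(7,3) = 7!/4! = 210.

Answer: P(7,3) = 7!/(4)!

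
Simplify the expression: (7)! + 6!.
(7)! + 6! = (7)·6! + 6! = (7+1)·6! = 8·6! = 5,760.
Final answer: 5,760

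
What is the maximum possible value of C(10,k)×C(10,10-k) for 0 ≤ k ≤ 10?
63,504

Explanation: C(10,k)·C(10,10-k) = C(10,k)², maximised at the centre k = 5: C(10,5)² = 63,504.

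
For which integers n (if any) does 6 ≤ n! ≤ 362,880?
3, 4, 5, 6, 7, 8, 9

Explanation: n! is strictly increasing; 3! = 6 and 9! = 362,880, so valid n = 3, 4, 5, 6, 7, 8, 9.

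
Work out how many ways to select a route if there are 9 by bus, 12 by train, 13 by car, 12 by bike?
46

Explanation: By the addition principle: 9 + 12 + 13 + 12 = 46.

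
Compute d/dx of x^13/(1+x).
(13x^12(1+x) - x^13)/(1+x)²

Quotient rule: [13x^{12}(1+x) - x^13]/(1+x)².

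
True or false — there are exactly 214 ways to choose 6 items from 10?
False

C(10,6) = 210 ≠ 214.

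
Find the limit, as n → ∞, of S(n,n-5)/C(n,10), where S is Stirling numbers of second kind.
The leading term of S(n,n-5) as a polynomial in n is (9)!!·C(n,10), so the ratio → (9)!! = 945.

Answer: 945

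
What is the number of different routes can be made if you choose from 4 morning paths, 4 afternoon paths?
16

Explanation: By the multiplication principle: 4 × 4 = 16.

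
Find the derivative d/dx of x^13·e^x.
Product rule: d/dx[x^13]·e^x + x^13·d/dx[e^x] = 13x^{12}e^x + x^13e^x.

Answer: (13x^12 + x^13)e^x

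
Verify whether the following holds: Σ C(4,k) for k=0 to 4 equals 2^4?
Binomial theorem: Σ C(4,k) = (1+1)^4 = 2^4 = 16; RHS 2^4 = 16.
Final answer: True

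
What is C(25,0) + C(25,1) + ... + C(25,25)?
Sum of binomial coefficients = 2^25 = 33,554,432.
Final answer: 33,554,432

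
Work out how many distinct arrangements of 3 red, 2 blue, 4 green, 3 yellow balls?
277,200

Multinomial: 12!/(3! × 2! × 4! × 3!) = 277,200.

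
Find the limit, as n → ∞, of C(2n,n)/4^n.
0

Working:
C(2n,n) ~ 4^n/√(πn), so C(2n,n)/4^n ~ 1/√(πn) → 0.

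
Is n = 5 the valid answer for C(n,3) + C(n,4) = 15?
C(5,3) + C(5,4) = 10 + 5 = 15, which equals 15.

Answer: Yes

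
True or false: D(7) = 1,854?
True

Explanation: Derangements of 7 elements: D(7) = (7-1)·[D(6) + D(5)] = 6·[265 + 44] = 1,854.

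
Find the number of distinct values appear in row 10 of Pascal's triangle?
Row 10 has entries C(10,0)..C(10,10); by symmetry C(10,k)=C(10,10-k), giving 6 distinct values.

Answer: 6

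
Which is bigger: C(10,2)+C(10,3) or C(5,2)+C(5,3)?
C(10,2)+C(10,3)

First=165, Second=20.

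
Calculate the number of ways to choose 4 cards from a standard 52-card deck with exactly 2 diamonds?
57,798
13 diamonds and 39 non-diamonds: C(13,2) × C(39,2) = 78 × 741 = 57,798.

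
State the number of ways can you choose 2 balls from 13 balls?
78

Reasoning: C(13,2) = 13! / (2! × (13-2)!)
         = 13! / (2! × 11!)
         = 78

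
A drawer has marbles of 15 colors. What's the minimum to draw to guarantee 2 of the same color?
16

Worst case: 1 of each = 15. One more: 16.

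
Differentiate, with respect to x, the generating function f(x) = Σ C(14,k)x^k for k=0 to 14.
Term-by-term differentiation gives Σ k·C(14,k)x^{k-1} for k=1 to 14.

Answer: Σ k·C(14,k)x^(k-1) for k=1 to 14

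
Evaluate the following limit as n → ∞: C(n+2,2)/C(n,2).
1

Both numerator and denominator grow as n^2/2! for large n, so the ratio → 1.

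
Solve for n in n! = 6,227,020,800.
13
n! is strictly increasing. 11! = 39,916,800, 12! = 479,001,600, 13! = 6,227,020,800 ✓. So n = 13.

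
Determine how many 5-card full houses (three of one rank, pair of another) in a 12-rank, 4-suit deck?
3,168

Explanation: Triple rank: 12. Triple suits: C(4,3)=4. Pair rank: 11. Pair suits: C(4,2)=6. Total: 3,168.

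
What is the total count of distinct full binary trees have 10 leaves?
4,862

Working:
Using the Catalan number formula: C_n = C(2n, n) / (n+1)
C_9 = C(18, 9) / (9+1)
     = 48620 / 10
     = 4,862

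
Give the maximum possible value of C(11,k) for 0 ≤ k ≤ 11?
Maximum at k = 5 or k = 6: C(11,5) = 462.

Answer: 462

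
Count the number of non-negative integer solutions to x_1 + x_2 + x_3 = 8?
45
C(8+3-1, 3-1) = 45.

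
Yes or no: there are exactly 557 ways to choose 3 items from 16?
No
C(16,3) = 560 ≠ 557.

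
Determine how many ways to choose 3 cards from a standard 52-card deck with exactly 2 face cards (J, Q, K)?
12 face cards and 40 non-face cards: C(12,2) × C(40,1) = 66 × 40 = 2,640.

Answer: 2,640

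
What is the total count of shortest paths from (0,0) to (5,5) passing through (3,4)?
105

Explanation: To (3,4): C(7,3)=35. From there: C(3,2)=3. Total: 105.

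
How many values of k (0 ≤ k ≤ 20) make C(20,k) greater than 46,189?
7

Reasoning: Row 20 is unimodal and symmetric about k=20/2. C(20,6)=38,760 ≤ 46,189; C(20,7)=77,520 > 46,189; by symmetry C(20,k) > 46,189 for k = 7..13. That's 13 - 7 + 1 = 7 values.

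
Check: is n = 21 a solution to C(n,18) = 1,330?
Yes

Explanation: C(21,18) = 21·20·19·18·17·16·15·14·13·12·11·10·9·8·7·6·5·4/18! = 8,515,157,028,618,240,000/6,402,373,705,728,000 = 1,330, which equals 1,330.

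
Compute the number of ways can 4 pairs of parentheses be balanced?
14

Using the Catalan number formula: C_n = C(2n, n) / (n+1)
C_4 = C(8, 4) / (4+1)
     = 70 / 5
     = 14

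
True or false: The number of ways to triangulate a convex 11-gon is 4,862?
True

Triangulations of a convex 11-gon are counted by the Catalan number C_9: C_9 = C(18,9)/(9+1) = 48,620/10 = 4,862.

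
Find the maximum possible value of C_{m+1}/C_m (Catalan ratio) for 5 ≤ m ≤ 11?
46/13

Working:
C_{m+1}/C_m = 2(2m+1)/(m+2), which increases with m. Maximum at m = 11: 2·23/13 = 46/13.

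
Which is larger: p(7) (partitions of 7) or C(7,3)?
C(7,3)

Reasoning: Pentagonal recurrence p(n) = p(n−1) + p(n−2) − p(n−5) − p(n−7) + …: p(7) = p(6) + p(5) − p(2) − p(0) = 11 + 7 − 2 − 1 = 15; C(7,3) = 35.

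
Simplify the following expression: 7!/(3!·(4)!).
35

Reasoning: This is C(7,3) = 35.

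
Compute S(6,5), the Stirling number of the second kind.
15

Working:
Using the Stirling recurrence: S(n,k) = k·S(n-1,k) + S(n-1,k-1)
S(6,5) = 5·S(5,5) + S(5,4)
         = 5·1 + 10
         = 5 + 10
         = 15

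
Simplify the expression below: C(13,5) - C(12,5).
495

Solution: C(13,5) - C(12,5) = C(12,4) = 495.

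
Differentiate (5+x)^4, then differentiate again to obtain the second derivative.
12(5+x)^2
First derivative: 4(5+x)^{3}. Second derivative: 4·3·(5+x)^{2} = 12(5+x)^{2}.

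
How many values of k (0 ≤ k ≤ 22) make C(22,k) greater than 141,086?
9

Reasoning: Row 22 is unimodal and symmetric about k=22/2. C(22,6)=74,613 ≤ 141,086; C(22,7)=170,544 > 141,086; by symmetry C(22,k) > 141,086 for k = 7..15. That's 15 - 7 + 1 = 9 values.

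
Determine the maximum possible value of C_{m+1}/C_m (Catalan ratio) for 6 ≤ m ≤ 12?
25/7

Reasoning: C_{m+1}/C_m = 2(2m+1)/(m+2), which increases with m. Maximum at m = 12: 2·25/14 = 25/7.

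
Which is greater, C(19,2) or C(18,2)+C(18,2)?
C(18,2)+C(18,2)
C(19,2)=171; C(18,2)+C(18,2)=153+153=306.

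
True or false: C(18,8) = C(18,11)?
False

Working:
C(18,8) = 43,758 but C(18,11) = 31,824; symmetry gives C(18,8) = C(18,10), not C(18,11).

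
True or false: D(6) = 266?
False
Derangements of 6 elements: D(6) = (6-1)·[D(5) + D(4)] = 5·[44 + 9] = 265.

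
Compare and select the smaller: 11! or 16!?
11!

Working:
11!=39,916,800, 16!=20,922,789,888,000. 16! > 11!.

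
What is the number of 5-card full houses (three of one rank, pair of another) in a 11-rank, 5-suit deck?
11,000

Reasoning: Triple rank: 11. Triple suits: C(5,3)=10. Pair rank: 10. Pair suits: C(5,2)=10. Total: 11,000.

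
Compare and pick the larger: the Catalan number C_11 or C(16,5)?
C_11

Reasoning: C_11 = C(22,11)/(11+1) = 705,432/12 = 58,786; C(16,5) = 4,368.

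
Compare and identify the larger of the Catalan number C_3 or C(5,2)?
C(5,2)
C_3 = C(6,3)/(3+1) = 20/4 = 5; C(5,2) = 10.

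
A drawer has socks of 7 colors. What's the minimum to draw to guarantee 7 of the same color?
43

Worst case: 6 of each = 42. One more: 43.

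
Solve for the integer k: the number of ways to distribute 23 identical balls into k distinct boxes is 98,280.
6
Stars and bars: the count is C(23+k−1, k−1), increasing in k. k=4: C(26,3) = 2,600, k=5: C(27,4) = 17,550, k=6: C(28,5) = 98,280 ✓. So k = 6.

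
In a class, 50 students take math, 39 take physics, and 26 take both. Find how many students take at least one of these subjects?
63

Explanation: |A∪B| = |A|+|B|-|A∩B| = 50+39-26 = 63.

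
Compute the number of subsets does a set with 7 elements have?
128

Solution: Each element can be included or excluded: 2^7 = 128.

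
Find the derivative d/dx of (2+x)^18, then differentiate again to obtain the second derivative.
First derivative: 18(2+x)^{17}. Second derivative: 18·17·(2+x)^{16} = 306(2+x)^{16}.
Final answer: 306(2+x)^16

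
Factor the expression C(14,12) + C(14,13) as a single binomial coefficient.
By Pascal's identity: C(14,12) + C(14,13) = C(15,13) = 105.

Answer: C(15,13)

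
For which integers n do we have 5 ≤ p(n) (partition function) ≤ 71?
4, 5, 6, 7, 8, 9, 10, 11

Explanation: Tabulating p(n) via p(n) = p(n−1) + p(n−2) − p(n−5) − p(n−7) + …: p(3)=3; p(4)=5; p(5)=7; p(6)=11; p(7)=15; p(8)=22; p(9)=30; p(10)=42; p(11)=56; p(12)=77. So valid n = 4, 5, 6, 7, 8, 9, 10, 11.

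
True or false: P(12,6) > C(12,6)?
P(12,6) = 665,280 and C(12,6) = 924; P(n,r) = r! × C(n,r) so P > C whenever r ≥ 2.

Answer: True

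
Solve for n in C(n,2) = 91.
14

Solution: C(n,2) = n(n−1)/2! is increasing in n, and n(n−1) = 2!·91 = 182 ≈ (n−0.5)^2 gives n ≈ 14.0. Check: C(12,2) = 66, C(13,2) = 78, C(14,2) = 91 ✓. So n = 14.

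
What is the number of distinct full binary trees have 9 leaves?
1,430

Using the Catalan number formula: C_n = C(2n, n) / (n+1)
C_8 = C(16, 8) / (8+1)
     = 12870 / 9
     = 1,430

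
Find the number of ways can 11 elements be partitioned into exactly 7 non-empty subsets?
This equals S(11,7), the Stirling number of the 2nd kind.
Using the Stirling recurrence: S(n,k) = k·S(n-1,k) + S(n-1,k-1)
S(11,7) = 7·S(10,7) + S(10,6)
         = 7·5880 + 22827
         = 41160 + 22827
         = 63,987

Answer: 63,987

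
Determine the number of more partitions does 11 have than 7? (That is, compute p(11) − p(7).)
41
Pentagonal recurrence p(n) = p(n−1) + p(n−2) − p(n−5) − p(n−7) + …: p(11) = p(10) + p(9) − p(6) − p(4) = 42 + 30 − 11 − 5 = 56.
p(7) = p(6) + p(5) − p(2) − p(0) = 11 + 7 − 2 − 1 = 15.
Difference = 56 − 15 = 41.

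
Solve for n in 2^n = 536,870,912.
29

Working:
536,870,912 = 1,024 × 1,024 × 512 = 2^10 × 2^10 × 2^9 = 2^29, so n = 29.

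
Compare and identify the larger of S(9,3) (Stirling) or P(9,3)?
S(9,3)

Working:
S(9,3) = 3·S(8,3) + S(8,2) = 3·966 + 127 = 3,025; P(9,3) = 504.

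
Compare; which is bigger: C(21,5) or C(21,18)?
C(21,5)

Reasoning: C(21,5)=20,349, C(21,18)=1,330.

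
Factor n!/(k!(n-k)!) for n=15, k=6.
C(15,6) = 5,005

Solution: This is the binomial coefficient C(15,6) = 5,005.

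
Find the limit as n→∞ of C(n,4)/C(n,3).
∞
C(n,4)/C(n,3) = (n-3)/4 → ∞ as n → ∞.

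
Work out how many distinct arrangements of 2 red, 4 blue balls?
15

Reasoning: Multinomial: 6!/(2! × 4!) = 15.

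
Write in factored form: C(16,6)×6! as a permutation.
C(16,6)×6! = [16!/(6!(10)!)]×6! = 16!/(10)! = P(16,6) = 5,765,760.

Answer: P(16,6)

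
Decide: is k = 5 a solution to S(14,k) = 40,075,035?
Yes
S(14,5) = 5·S(13,5) + S(13,4) = 5·7,508,501 + 2,532,530 = 40,075,035, which equals 40,075,035.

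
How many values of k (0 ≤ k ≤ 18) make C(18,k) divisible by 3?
Checking C(18,k) mod 3 for k = 0..18: divisible at k = 1, 2, 3, 4, 5, 6, 7, 8, 10, 11, 12, 13, 14, 15, 16, 17. That's 16 values.

Answer: 16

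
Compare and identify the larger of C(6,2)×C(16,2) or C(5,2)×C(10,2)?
C(6,2)×C(16,2)

Reasoning: C(6,2)×C(16,2)=1,800, C(5,2)×C(10,2)=450.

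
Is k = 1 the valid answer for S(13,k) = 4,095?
No

Reasoning: S(13,1) = 1·S(12,1) + S(12,0) = 1·1 + 0 = 1, which does not equal 4,095.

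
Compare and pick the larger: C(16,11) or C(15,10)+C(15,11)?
Equal

Solution: By Pascal's identity: C(16,11) = C(15,10)+C(15,11) = 4,368. Equal.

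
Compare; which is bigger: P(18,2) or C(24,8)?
C(24,8)

Solution: P(18,2)=306, C(24,8)=735,471.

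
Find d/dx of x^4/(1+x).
(4x^3(1+x) - x^4)/(1+x)²

Reasoning: Quotient rule: [4x^{3}(1+x) - x^4]/(1+x)².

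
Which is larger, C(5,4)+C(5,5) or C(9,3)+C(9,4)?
C(9,3)+C(9,4)
First=6, Second=210.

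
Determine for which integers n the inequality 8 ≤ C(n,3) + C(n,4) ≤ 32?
5

Solution: C(4,3)+C(4,4)=5; C(5,3)+C(5,4)=15; C(6,3)+C(6,4)=35. So valid n = 5.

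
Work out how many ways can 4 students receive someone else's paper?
Using D(n) = (n-1)[D(n-1) + D(n-2)]:
D(4) = (4-1) × [D(3) + D(2)]
      = 3 × [2 + 1]
      = 3 × 3
      = 9
Final answer: 9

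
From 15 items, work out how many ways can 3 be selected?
455

Reasoning: C(15,3) = 15! / (3! × (15-3)!)
         = 15! / (3! × 12!)
         = 455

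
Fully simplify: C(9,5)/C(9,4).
C(n,k+1)/C(n,k) = (n−k)/(k+1). Here (9−4)/(4+1) = 5/5 = 1.

Answer: 1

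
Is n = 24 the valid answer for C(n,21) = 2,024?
Yes

C(24,21) = 24·23·22·21·20·19·18·17·16·15·14·13·12·11·10·9·8·7·6·5·4/21! = 103,408,066,955,539,906,560,000/51,090,942,171,709,440,000 = 2,024, which equals 2,024.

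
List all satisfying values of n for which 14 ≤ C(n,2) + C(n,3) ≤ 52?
C(4,2)+C(4,3)=10; C(5,2)+C(5,3)=20; C(6,2)+C(6,3)=35; C(7,2)+C(7,3)=56. So valid n = 5, 6.

Answer: 5, 6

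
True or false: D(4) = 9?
True

Reasoning: Derangements of 4 elements: D(4) = (4-1)·[D(3) + D(2)] = 3·[2 + 1] = 9.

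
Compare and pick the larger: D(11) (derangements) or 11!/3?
D(11) = (11-1)·[D(10) + D(9)] = 10·[1,334,961 + 133,496] = 14,684,570; 11!/3 = 39,916,800/3 = 13,305,600.
Final answer: D(11)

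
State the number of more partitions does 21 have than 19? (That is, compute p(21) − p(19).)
302

Explanation: Pentagonal recurrence p(n) = p(n−1) + p(n−2) − p(n−5) − p(n−7) + …: p(21) = p(20) + p(19) − p(16) − p(14) + p(9) + p(6) = 627 + 490 − 231 − 135 + 30 + 11 = 792.
p(19) = p(18) + p(17) − p(14) − p(12) + p(7) + p(4) = 385 + 297 − 135 − 77 + 15 + 5 = 490.
Difference = 792 − 490 = 302.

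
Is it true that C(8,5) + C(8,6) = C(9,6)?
True
Pascal's identity: LHS = 56 + 28 = 84; RHS = C(9,6) = 84. Both sides agree, so the statement holds.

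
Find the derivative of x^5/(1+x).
(5x^4(1+x) - x^5)/(1+x)²

Reasoning: Quotient rule: [5x^{4}(1+x) - x^5]/(1+x)².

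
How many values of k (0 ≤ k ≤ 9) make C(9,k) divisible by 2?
6
Checking C(9,k) mod 2 for k = 0..9: divisible at k = 2, 3, 4, 5, 6, 7. That's 6 values.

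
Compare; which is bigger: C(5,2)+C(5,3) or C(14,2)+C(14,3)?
C(14,2)+C(14,3)
First=20, Second=455.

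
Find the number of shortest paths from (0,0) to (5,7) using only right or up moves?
792

Solution: Choose 5 rights from 12 moves: C(12,5) = 792.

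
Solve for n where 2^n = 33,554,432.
25

Explanation: 33,554,432 = 1,024 × 1,024 × 32 = 2^10 × 2^10 × 2^5 = 2^25, so n = 25.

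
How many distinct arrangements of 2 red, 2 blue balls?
Multinomial: 4!/(2! × 2!) = 6.
Final answer: 6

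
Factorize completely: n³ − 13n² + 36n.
n(n − 4)(n − 9)

n³ − 13n² + 36n = n(n² − 13n + 36) = n(n − 4)(n − 9).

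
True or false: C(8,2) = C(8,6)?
True

C(8,2) = C(8,8-2) by the symmetry property; both equal 28.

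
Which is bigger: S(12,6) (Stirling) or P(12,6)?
S(12,6)
S(12,6) = 6·S(11,6) + S(11,5) = 6·179,487 + 246,730 = 1,323,652; P(12,6) = 665,280.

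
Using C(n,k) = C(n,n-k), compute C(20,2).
190

C(20,2) = C(20,18) = 190.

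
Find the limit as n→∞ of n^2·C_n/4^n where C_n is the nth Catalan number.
C_n ~ 4^n/(n^(3/2)√π), so n^2·C_n/4^n ~ n^(2 − 3/2)/√π → ∞.

Answer: ∞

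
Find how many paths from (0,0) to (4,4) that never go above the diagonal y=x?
14

Counted by the Catalan number C_4: C_4 = C(8,4)/(4+1) = 70/5 = 14.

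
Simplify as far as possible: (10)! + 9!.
3,991,680
(10)! + 9! = (10)·9! + 9! = (10+1)·9! = 11·9! = 3,991,680.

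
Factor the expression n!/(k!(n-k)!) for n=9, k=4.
C(9,4) = 126

This is the binomial coefficient C(9,4) = 126.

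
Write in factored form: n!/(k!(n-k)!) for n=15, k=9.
C(15,9) = 5,005

Reasoning: This is the binomial coefficient C(15,9) = 5,005.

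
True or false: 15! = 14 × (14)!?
False
15! = 15 × 14! = 1,307,674,368,000, but 14 × 14! = 1,220,496,076,800.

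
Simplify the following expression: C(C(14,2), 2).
4,095

Working:
C(14,2) = 91, then C(91, 2) = 4,095.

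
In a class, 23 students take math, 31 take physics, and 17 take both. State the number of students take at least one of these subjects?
37

Explanation: |A∪B| = |A|+|B|-|A∩B| = 23+31-17 = 37.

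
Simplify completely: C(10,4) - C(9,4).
84

Reasoning: C(10,4) - C(9,4) = C(9,3) = 84.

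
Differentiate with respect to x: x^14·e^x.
Product rule: d/dx[x^14]·e^x + x^14·d/dx[e^x] = 14x^{13}e^x + x^14e^x.

Answer: (14x^13 + x^14)e^x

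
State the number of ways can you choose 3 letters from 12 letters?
220

Solution: C(12,3) = 12! / (3! × (12-3)!)
         = 12! / (3! × 9!)
         = 220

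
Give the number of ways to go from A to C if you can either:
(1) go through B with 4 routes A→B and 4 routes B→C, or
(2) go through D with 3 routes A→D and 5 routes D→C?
31

Route via B: 4×4=16. Route via D: 3×5=15. Total: 31.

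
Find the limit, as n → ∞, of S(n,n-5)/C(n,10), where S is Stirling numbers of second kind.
945

The leading term of S(n,n-5) as a polynomial in n is (9)!!·C(n,10), so the ratio → (9)!! = 945.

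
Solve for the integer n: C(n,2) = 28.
C(n,2) = n(n−1)/2! is increasing in n, and n(n−1) = 2!·28 = 56 ≈ (n−0.5)^2 gives n ≈ 8.0. Check: C(6,2) = 15, C(7,2) = 21, C(8,2) = 28 ✓. So n = 8.

Answer: 8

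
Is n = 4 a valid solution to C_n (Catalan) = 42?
No

Reasoning: C_4 = C(8,4)/(4+1) = 70/5 = 14, which does not equal 42.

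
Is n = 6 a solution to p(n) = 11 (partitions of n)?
Yes
Pentagonal recurrence p(n) = p(n−1) + p(n−2) − p(n−5) − p(n−7) + …: p(6) = p(5) + p(4) − p(1) = 7 + 5 − 1 = 11, which equals 11.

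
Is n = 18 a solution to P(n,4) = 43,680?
No

Solution: P(18,4) = 18·17·16·15 = 73,440, which does not equal 43,680.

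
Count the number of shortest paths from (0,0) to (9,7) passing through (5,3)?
3,920
To (5,3): C(8,5)=56. From there: C(8,4)=70. Total: 3,920.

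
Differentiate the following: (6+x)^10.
10(6+x)^9

Reasoning: Using the power rule: d/dx (6+x)^10 = 10(6+x)^{9}.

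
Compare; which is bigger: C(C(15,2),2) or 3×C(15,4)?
C(C(15,2),2)

C(C(15,2),2)=5,460, 3×C(15,4)=4,095.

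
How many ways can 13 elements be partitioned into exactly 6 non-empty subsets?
This equals S(13,6), the Stirling number of the 2nd kind.
Using the Stirling recurrence: S(n,k) = k·S(n-1,k) + S(n-1,k-1)
S(13,6) = 6·S(12,6) + S(12,5)
         = 6·1323652 + 1379400
         = 7941912 + 1379400
         = 9,321,312

Answer: 9,321,312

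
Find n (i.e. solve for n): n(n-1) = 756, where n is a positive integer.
28

n² − n − 756 = 0, so n = (1 ± √(1 + 4·756))/2 = (1 ± √3,025)/2 = (1 ± 55)/2, i.e. n = 28 or n = -27. Taking the positive root, n = 28 (check: 28×27 = 756).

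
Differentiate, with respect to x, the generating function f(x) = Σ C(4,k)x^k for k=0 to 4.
Σ k·C(4,k)x^(k-1) for k=1 to 4

Solution: Term-by-term differentiation gives Σ k·C(4,k)x^{k-1} for k=1 to 4.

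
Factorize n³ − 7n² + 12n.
n³ − 7n² + 12n = n(n² − 7n + 12) = n(n − 3)(n − 4).

Answer: n(n − 3)(n − 4)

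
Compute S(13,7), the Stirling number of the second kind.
5,715,424

Working:
Using the Stirling recurrence: S(n,k) = k·S(n-1,k) + S(n-1,k-1)
S(13,7) = 7·S(12,7) + S(12,6)
         = 7·627396 + 1323652
         = 4391772 + 1323652
         = 5,715,424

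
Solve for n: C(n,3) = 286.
13

C(n,3) = n(n−1)(n−2)/3! is increasing in n, and n(n−1)(n−2) = 3!·286 = 1,716 ≈ (n−1)^3 gives n ≈ 13.0. Check: C(11,3) = 165, C(12,3) = 220, C(13,3) = 286 ✓. So n = 13.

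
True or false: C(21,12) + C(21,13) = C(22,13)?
True

Solution: Pascal's identity C(n,k) + C(n,k+1) = C(n+1,k+1): 293,930 + 203,490 = 497,420 = C(22,13).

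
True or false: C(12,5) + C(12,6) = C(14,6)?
Pascal's identity gives C(13,6) = 1,716, whereas C(14,6) = 3,003.
Final answer: False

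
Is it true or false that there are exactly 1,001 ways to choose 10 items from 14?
True

Solution: C(14,10) = 1,001.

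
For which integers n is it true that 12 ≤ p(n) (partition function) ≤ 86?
7, 8, 9, 10, 11, 12

Explanation: Tabulating p(n) via p(n) = p(n−1) + p(n−2) − p(n−5) − p(n−7) + …: p(6)=11; p(7)=15; p(8)=22; p(9)=30; p(10)=42; p(11)=56; p(12)=77; p(13)=101. So valid n = 7, 8, 9, 10, 11, 12.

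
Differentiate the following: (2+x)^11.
11(2+x)^10
Using the power rule: d/dx (2+x)^11 = 11(2+x)^{10}.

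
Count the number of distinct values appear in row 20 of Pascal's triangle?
Row 20 has entries C(20,0)..C(20,20); by symmetry C(20,k)=C(20,20-k), giving 11 distinct values.

Answer: 11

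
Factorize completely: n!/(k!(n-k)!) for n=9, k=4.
This is the binomial coefficient C(9,4) = 126.

Answer: C(9,4) = 126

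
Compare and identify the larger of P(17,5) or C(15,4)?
P(17,5)

Working:
P(17,5)=742,560, C(15,4)=1,365.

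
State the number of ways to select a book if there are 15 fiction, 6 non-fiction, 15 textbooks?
36

Solution: By the addition principle: 15 + 6 + 15 = 36.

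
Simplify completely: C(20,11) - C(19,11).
C(20,11) - C(19,11) = C(19,10) = 92,378.
Final answer: 92,378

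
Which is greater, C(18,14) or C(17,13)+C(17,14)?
By Pascal's identity: C(18,14) = C(17,13)+C(17,14) = 3,060. Equal.

Answer: Equal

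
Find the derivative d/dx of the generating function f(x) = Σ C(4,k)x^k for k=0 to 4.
Σ k·C(4,k)x^(k-1) for k=1 to 4

Explanation: Term-by-term differentiation gives Σ k·C(4,k)x^{k-1} for k=1 to 4.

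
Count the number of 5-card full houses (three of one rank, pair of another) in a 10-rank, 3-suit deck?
270

Solution: Triple rank: 10. Triple suits: C(3,3)=1. Pair rank: 9. Pair suits: C(3,2)=3. Total: 270.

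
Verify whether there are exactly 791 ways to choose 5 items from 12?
False
C(12,5) = 792 ≠ 791.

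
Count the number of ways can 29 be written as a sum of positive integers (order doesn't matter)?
4,565

Explanation: Pentagonal recurrence p(n) = p(n−1) + p(n−2) − p(n−5) − p(n−7) + …: p(29) = p(28) + p(27) − p(24) − p(22) + p(17) + p(14) − p(7) − p(3) = 3,718 + 3,010 − 1,575 − 1,002 + 297 + 135 − 15 − 3 = 4,565.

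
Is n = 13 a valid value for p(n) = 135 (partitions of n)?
No

Solution: Pentagonal recurrence p(n) = p(n−1) + p(n−2) − p(n−5) − p(n−7) + …: p(13) = p(12) + p(11) − p(8) − p(6) + p(1) = 77 + 56 − 22 − 11 + 1 = 101, which does not equal 135.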